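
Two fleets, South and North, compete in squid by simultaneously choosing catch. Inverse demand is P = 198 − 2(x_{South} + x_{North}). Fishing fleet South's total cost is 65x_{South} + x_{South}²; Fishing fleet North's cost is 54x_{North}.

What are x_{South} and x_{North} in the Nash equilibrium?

12.2, 29.9

Fishing fleet South's profit: π = x_{South}(198 − 2(x_{South} + x_{North})) − 65x_{South} − x_{South}².
∂π/∂x_{South} = 133 − 6x_{South} − 2x_{North} = 0, so x_{South} = 133/6 − (1/3)x_{North}.
For North: ∂π/∂x_{North} = 144 − 4x_{North} − 2x_{South} = 0 ⇒ x_{North} = 36 − 0.5x_{South}.
Substituting the second reaction function into the first: x_{South} = 133/6 − (1/3)(36 − 0.5x_{South}), which gives (5/6)x_{South} = 61/6 ⇒ x_{South} = 12.2.
Then x_{North} = 36 − 0.5·12.2 = 29.9.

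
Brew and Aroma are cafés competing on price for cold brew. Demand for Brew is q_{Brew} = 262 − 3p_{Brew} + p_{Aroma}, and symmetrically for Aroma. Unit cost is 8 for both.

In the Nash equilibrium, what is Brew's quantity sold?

Brew's profit: π = (p_{Brew} − 8)(262 − 3p_{Brew} + p_{Aroma}).
∂π/∂p_{Brew} = 286 − 6p_{Brew} + p_{Aroma} = 0 ⇒ p_{Brew} = 143/3 + (1/6)p_{Aroma}.
By symmetry p_{Aroma} = p_{Brew}; substituting into the reaction function, (5/6)p_{Brew} = 143/3 and p_{Brew} = 57.2.
q_{Brew} = 262 − 3·57.2 + 57.2 = 147.6.

147.6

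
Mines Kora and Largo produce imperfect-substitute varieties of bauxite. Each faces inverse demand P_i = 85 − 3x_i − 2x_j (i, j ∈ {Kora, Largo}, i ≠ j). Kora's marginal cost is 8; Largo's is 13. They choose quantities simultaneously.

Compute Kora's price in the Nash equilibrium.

Mine Kora's profit: π = x_{Kora}(85 − 3x_{Kora} − 2x_{Largo}) − 8x_{Kora}.
∂π/∂x_{Kora} = 77 − 6x_{Kora} − 2x_{Largo} = 0 ⇒ x_{Kora} = 77/6 − (1/3)x_{Largo}.
Similarly x_{Largo} = 12 − (1/3)x_{Kora}.
Substituting the second reaction function into the first: x_{Kora} = 77/6 − (1/3)(12 − (1/3)x_{Kora}), which gives (8/9)x_{Kora} = 53/6 ⇒ x_{Kora} = 9.9375.
Then x_{Largo} = 12 − (1/3)·9.9375 = 8.6875.
P_{Kora} = 85 − 3·9.9375 − 2·8.6875 = 37.8125.

37.8125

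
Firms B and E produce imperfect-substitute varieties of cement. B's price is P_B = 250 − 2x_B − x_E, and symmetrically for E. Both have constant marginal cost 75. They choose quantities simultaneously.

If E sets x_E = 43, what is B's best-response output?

33

Firm B's profit: π = x_B(250 − 2x_B − x_E) − 75x_B.
∂π/∂x_B = 175 − 4x_B − x_E = 0 ⇒ x_B = 43.75 − 0.25x_E.
At x_E = 43: x_B = 43.75 − 0.25·43 = 33.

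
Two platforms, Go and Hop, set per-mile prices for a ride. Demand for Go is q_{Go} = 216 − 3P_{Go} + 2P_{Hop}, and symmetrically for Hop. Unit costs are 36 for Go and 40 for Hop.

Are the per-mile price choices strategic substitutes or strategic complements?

Go's profit: π = (P_{Go} − 36)(216 − 3P_{Go} + 2P_{Hop}).
∂π/∂P_{Go} = 324 − 6P_{Go} + 2P_{Hop} = 0 ⇒ P_{Go} = 54 + (1/3)P_{Hop}.
The best-response slope dP_{Go}/dP_{Hop} = 1/3 > 0: the reaction function is upward-sloping, so the choices are strategic complements.

strategic complements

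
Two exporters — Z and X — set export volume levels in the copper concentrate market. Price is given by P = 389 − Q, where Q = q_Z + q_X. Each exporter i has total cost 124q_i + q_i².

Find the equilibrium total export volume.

Exporter Z's profit: π = q_Z(389 − (q_Z + q_X)) − 124q_Z − q_Z².
∂π/∂q_Z = 265 − 4q_Z − q_X = 0, so q_Z = 66.25 − 0.25q_X.
By symmetry q_X = q_Z; substituting into the reaction function, 1.25q_Z = 66.25 and q_Z = 53.
Total export volume: 53 + 53 = 106.

106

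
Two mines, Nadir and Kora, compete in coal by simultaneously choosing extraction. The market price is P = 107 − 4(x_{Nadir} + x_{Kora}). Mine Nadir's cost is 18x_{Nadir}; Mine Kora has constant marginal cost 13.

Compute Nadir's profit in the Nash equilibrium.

Mine Nadir's profit: π = x_{Nadir}(107 − 4(x_{Nadir} + x_{Kora})) − 18x_{Nadir}.
∂π/∂x_{Nadir} = 89 − 8x_{Nadir} − 4x_{Kora} = 0, so x_{Nadir} = 11.125 − 0.5x_{Kora}.
By the same steps for Kora: x_{Kora} = 11.75 − 0.5x_{Nadir}.
Substituting the second reaction function into the first: x_{Nadir} = 11.125 − 0.5(11.75 − 0.5x_{Nadir}), which gives 0.75x_{Nadir} = 5.25 ⇒ x_{Nadir} = 7.
Then x_{Kora} = 11.75 − 0.5·7 = 8.25.
Price P = 107 − 4·15.25 = 46.
Nadir's profit: (46 − 18)·7 = 196.

196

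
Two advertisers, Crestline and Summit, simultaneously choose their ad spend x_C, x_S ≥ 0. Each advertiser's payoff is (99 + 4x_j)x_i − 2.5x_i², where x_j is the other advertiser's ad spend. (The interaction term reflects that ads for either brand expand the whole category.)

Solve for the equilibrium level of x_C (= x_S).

Crestline's payoff is (99 + 4x_S)x_C − 2.5x_C².
∂π/∂x_C = 99 + 4x_S − 5x_C = 0, so x_C = 19.8 + 0.8x_S.
The game is symmetric, so in equilibrium x_S = x_C: the reaction function gives 0.2x_C = 19.8, hence x_C = 99.

99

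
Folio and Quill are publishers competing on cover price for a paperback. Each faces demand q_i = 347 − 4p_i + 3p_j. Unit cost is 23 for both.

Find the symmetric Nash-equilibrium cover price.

87.8

Folio's profit: π = (p_{Folio} − 23)(347 − 4p_{Folio} + 3p_{Quill}).
∂π/∂p_{Folio} = 439 − 8p_{Folio} + 3p_{Quill} = 0 ⇒ p_{Folio} = 54.875 + 0.375p_{Quill}.
By symmetry p_{Quill} = p_{Folio}; substituting into the reaction function, 0.625p_{Folio} = 54.875 and p_{Folio} = 87.8.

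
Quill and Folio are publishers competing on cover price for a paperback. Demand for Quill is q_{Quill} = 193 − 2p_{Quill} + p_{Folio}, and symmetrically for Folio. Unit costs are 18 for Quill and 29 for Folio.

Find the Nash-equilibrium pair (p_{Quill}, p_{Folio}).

77.8, 82.2

Quill's profit: π = (p_{Quill} − 18)(193 − 2p_{Quill} + p_{Folio}).
∂π/∂p_{Quill} = 229 − 4p_{Quill} + p_{Folio} = 0 ⇒ p_{Quill} = 57.25 + 0.25p_{Folio}.
Similarly p_{Folio} = 62.75 + 0.25p_{Quill}.
Substituting the second reaction function into the first: p_{Quill} = 57.25 + 0.25(62.75 + 0.25p_{Quill}), which gives 0.9375p_{Quill} = 72.9375 ⇒ p_{Quill} = 77.8.
Then p_{Folio} = 62.75 + 0.25·77.8 = 82.2.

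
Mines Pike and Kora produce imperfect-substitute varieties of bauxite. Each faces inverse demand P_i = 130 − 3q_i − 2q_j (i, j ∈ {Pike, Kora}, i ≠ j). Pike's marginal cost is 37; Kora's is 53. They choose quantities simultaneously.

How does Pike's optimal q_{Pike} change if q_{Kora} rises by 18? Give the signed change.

-6

Mine Pike's profit: π = q_{Pike}(130 − 3q_{Pike} − 2q_{Kora}) − 37q_{Pike}.
∂π/∂q_{Pike} = 93 − 6q_{Pike} − 2q_{Kora} = 0 ⇒ q_{Pike} = 15.5 − (1/3)q_{Kora}.
The reaction-function slope is −1/3, so an 18-unit rise in q_{Kora} moves q_{Pike} by −1/3 × 18 = −6. Pike's best response falls — the actions are strategic substitutes.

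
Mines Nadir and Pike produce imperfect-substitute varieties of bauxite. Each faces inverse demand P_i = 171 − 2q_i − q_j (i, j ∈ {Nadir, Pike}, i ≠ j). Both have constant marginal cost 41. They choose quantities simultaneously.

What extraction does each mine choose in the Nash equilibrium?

26

Mine Nadir's profit: π = q_{Nadir}(171 − 2q_{Nadir} − q_{Pike}) − 41q_{Nadir}.
∂π/∂q_{Nadir} = 130 − 4q_{Nadir} − q_{Pike} = 0 ⇒ q_{Nadir} = 32.5 − 0.25q_{Pike}.
Setting q_{Nadir} = q_{Pike} in the reaction function: q_{Nadir} = 32.5 − 0.25q_{Nadir}, so q_{Nadir} = 32.5 / 1.25 = 26.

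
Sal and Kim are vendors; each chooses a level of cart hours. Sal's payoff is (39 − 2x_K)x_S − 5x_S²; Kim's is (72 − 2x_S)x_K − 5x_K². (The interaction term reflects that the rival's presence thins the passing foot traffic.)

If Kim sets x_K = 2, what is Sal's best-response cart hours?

Expanding Sal's payoff: 39x_S − 2x_Kx_S − 5x_S².
∂π/∂x_S = 39 − 2x_K − 10x_S = 0, so x_S = 3.9 − 0.2x_K.
At x_K = 2: x_S = 3.9 − 0.2·2 = 3.5.

3.5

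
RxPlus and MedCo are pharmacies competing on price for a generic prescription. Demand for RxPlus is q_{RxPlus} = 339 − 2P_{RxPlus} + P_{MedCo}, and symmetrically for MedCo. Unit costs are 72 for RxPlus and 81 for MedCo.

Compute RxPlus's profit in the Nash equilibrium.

16272.08

RxPlus's profit: π = (P_{RxPlus} − 72)(339 − 2P_{RxPlus} + P_{MedCo}).
∂π/∂P_{RxPlus} = 483 − 4P_{RxPlus} + P_{MedCo} = 0 ⇒ P_{RxPlus} = 120.75 + 0.25P_{MedCo}.
Similarly P_{MedCo} = 125.25 + 0.25P_{RxPlus}.
Solving the two reaction functions simultaneously: (1 − (0.25)(0.25))P_{RxPlus} = 120.75 + 0.25·125.25, so 0.9375P_{RxPlus} = 152.0625 and P_{RxPlus} = 162.2.
Then P_{MedCo} = 125.25 + 0.25·162.2 = 165.8.
q_{RxPlus} = 339 − 2·162.2 + 165.8 = 180.4.
Profit = (162.2 − 72)·180.4 = 16272.08.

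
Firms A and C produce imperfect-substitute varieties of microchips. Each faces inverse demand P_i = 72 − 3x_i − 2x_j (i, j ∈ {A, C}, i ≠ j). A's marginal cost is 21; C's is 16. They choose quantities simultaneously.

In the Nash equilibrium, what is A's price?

Firm A's profit: π = x_A(72 − 3x_A − 2x_C) − 21x_A.
∂π/∂x_A = 51 − 6x_A − 2x_C = 0 ⇒ x_A = 8.5 − (1/3)x_C.
Similarly x_C = 28/3 − (1/3)x_A.
Solving the two reaction functions simultaneously: (1 − (−1/3)(−1/3))x_A = 8.5 − (1/3)·(28/3), so (8/9)x_A = 97/18 and x_A = 6.0625.
Then x_C = 28/3 − (1/3)·6.0625 = 7.3125.
P_A = 72 − 3·6.0625 − 2·7.3125 = 39.1875.

39.1875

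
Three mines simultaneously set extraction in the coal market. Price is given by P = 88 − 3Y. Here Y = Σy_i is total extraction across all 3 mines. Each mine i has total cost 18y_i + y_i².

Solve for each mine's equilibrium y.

5

A representative mine's profit is π_i = y_i(88 − 3Y) − 18y_i − y_i², with Y = y_i + Σ_{j≠i} y_j.
First-order condition: 70 − 8y_i − 3Σ_{j≠i} y_j = 0.
With identical mines, set every y_j = y: then 70 − 8y − 6y = 0, i.e. y = 70/14 = 5.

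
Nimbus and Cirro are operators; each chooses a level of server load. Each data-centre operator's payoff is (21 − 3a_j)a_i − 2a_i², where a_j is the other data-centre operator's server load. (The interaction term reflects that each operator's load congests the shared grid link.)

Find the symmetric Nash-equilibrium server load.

Nimbus's payoff is (21 − 3a_C)a_N − 2a_N².
∂π/∂a_N = 21 − 3a_C − 4a_N = 0, so a_N = 5.25 − 0.75a_C.
Setting a_N = a_C in the reaction function: a_N = 5.25 − 0.75a_N, so a_N = 5.25 / 1.75 = 3.

3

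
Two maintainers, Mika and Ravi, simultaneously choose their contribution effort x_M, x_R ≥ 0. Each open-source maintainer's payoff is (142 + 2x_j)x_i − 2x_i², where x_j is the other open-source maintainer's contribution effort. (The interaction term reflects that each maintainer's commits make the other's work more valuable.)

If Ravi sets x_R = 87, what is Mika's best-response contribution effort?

79

Mika's payoff is (142 + 2x_R)x_M − 2x_M².
∂π/∂x_M = 142 + 2x_R − 4x_M = 0, so x_M = 35.5 + 0.5x_R.
At x_R = 87: x_M = 35.5 + 0.5·87 = 79.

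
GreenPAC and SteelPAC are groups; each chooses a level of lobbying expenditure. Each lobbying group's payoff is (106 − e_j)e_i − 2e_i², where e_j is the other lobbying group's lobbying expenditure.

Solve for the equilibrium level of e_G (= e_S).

GreenPAC's payoff is (106 − e_S)e_G − 2e_G².
∂π/∂e_G = 106 − e_S − 4e_G = 0, so e_G = 26.5 − 0.25e_S.
The game is symmetric, so in equilibrium e_S = e_G: the reaction function gives 1.25e_G = 26.5, hence e_G = 21.2.

21.2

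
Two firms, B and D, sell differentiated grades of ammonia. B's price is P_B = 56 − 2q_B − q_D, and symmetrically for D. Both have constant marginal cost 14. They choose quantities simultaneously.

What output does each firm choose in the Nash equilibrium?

8.4

Firm B's profit: π = q_B(56 − 2q_B − q_D) − 14q_B.
∂π/∂q_B = 42 − 4q_B − q_D = 0 ⇒ q_B = 10.5 − 0.25q_D.
Setting q_B = q_D in the reaction function: q_B = 10.5 − 0.25q_B, so q_B = 10.5 / 1.25 = 8.4.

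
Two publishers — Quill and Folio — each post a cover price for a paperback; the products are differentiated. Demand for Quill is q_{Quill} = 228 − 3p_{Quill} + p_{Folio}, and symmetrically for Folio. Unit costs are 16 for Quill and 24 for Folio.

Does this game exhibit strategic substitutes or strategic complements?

Quill's profit: π = (p_{Quill} − 16)(228 − 3p_{Quill} + p_{Folio}).
∂π/∂p_{Quill} = 276 − 6p_{Quill} + p_{Folio} = 0 ⇒ p_{Quill} = 46 + (1/6)p_{Folio}.
The best-response slope dp_{Quill}/dp_{Folio} = 1/6 > 0: the reaction function is upward-sloping, so the choices are strategic complements.

strategic complements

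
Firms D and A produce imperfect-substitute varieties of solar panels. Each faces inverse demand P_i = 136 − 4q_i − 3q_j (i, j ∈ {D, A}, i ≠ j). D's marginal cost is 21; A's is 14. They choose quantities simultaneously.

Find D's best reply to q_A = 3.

13.25

Firm D's profit: π = q_D(136 − 4q_D − 3q_A) − 21q_D.
∂π/∂q_D = 115 − 8q_D − 3q_A = 0 ⇒ q_D = 14.375 − 0.375q_A.
At q_A = 3: q_D = 14.375 − 0.375·3 = 13.25.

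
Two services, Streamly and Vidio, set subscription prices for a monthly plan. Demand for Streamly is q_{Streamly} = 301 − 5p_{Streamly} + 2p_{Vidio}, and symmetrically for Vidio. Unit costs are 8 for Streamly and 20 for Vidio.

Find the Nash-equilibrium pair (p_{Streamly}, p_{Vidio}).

43.875, 48.875

Streamly's profit: π = (p_{Streamly} − 8)(301 − 5p_{Streamly} + 2p_{Vidio}).
∂π/∂p_{Streamly} = 341 − 10p_{Streamly} + 2p_{Vidio} = 0 ⇒ p_{Streamly} = 34.1 + 0.2p_{Vidio}.
Similarly p_{Vidio} = 40.1 + 0.2p_{Streamly}.
Substituting the second reaction function into the first: p_{Streamly} = 34.1 + 0.2(40.1 + 0.2p_{Streamly}), which gives 0.96p_{Streamly} = 42.12 ⇒ p_{Streamly} = 43.875.
Then p_{Vidio} = 40.1 + 0.2·43.875 = 48.875.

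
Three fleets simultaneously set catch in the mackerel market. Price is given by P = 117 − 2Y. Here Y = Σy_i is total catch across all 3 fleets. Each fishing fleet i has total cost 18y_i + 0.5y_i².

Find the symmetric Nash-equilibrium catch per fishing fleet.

A representative fishing fleet's profit is π_i = y_i(117 − 2Y) − 18y_i − 0.5y_i², with Y = y_i + Σ_{j≠i} y_j.
First-order condition: 99 − 5y_i − 2Σ_{j≠i} y_j = 0.
Imposing symmetry (y_j = y for all j) turns Σ_{j≠i} y_j into 2y, so 99 = 9y and y = 11.

11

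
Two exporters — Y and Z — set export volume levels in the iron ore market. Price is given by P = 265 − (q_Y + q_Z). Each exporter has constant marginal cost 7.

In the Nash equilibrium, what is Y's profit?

7396

Exporter Y's profit: π = q_Y(265 − (q_Y + q_Z)) − 7q_Y.
∂π/∂q_Y = 258 − 2q_Y − q_Z = 0, so q_Y = 129 − 0.5q_Z.
The game is symmetric, so in equilibrium q_Z = q_Y: the reaction function gives 1.5q_Y = 129, hence q_Y = 86.
Price P = 265 − 172 = 93.
Y's profit: (93 − 7)·86 = 7396.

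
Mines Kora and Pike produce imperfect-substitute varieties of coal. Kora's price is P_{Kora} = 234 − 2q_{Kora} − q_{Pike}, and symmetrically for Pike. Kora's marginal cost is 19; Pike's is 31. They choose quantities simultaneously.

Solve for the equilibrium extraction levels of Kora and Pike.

Mine Kora's profit: π = q_{Kora}(234 − 2q_{Kora} − q_{Pike}) − 19q_{Kora}.
∂π/∂q_{Kora} = 215 − 4q_{Kora} − q_{Pike} = 0 ⇒ q_{Kora} = 53.75 − 0.25q_{Pike}.
Similarly q_{Pike} = 50.75 − 0.25q_{Kora}.
Solving the two reaction functions simultaneously: (1 − (−0.25)(−0.25))q_{Kora} = 53.75 − 0.25·50.75, so 0.9375q_{Kora} = 41.0625 and q_{Kora} = 43.8.
Then q_{Pike} = 50.75 − 0.25·43.8 = 39.8.

43.8, 39.8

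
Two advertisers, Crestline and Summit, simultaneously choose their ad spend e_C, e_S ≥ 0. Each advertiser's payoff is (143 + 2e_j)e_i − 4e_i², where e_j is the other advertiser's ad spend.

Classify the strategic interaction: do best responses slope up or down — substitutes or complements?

Crestline's payoff is (143 + 2e_S)e_C − 4e_C².
∂π/∂e_C = 143 + 2e_S − 8e_C = 0, so e_C = 17.875 + 0.25e_S.
The best-response slope de_C/de_S = 0.25 > 0: the reaction function is upward-sloping, so the choices are strategic complements.

strategic complements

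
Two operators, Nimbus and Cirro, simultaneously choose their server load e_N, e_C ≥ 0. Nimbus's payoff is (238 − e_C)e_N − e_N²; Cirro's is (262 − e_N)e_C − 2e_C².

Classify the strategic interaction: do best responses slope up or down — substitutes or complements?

Expanding Nimbus's payoff: 238e_N − e_Ce_N − e_N².
∂π/∂e_N = 238 − e_C − 2e_N = 0, so e_N = 119 − 0.5e_C.
The best-response slope de_N/de_C = −0.5 < 0: the reaction function is downward-sloping, so the choices are strategic substitutes.

strategic substitutes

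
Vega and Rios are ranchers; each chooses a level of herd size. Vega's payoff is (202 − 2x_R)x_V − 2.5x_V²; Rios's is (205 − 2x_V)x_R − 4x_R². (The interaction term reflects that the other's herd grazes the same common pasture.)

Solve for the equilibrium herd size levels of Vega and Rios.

33.5, 17.25

Expanding Vega's payoff: 202x_V − 2x_Rx_V − 2.5x_V².
∂π/∂x_V = 202 − 2x_R − 5x_V = 0, so x_V = 40.4 − 0.4x_R.
Likewise for Rios: x_R = 25.625 − 0.25x_V.
Substituting the second reaction function into the first: x_V = 40.4 − 0.4(25.625 − 0.25x_V), which gives 0.9x_V = 30.15 ⇒ x_V = 33.5.
Then x_R = 25.625 − 0.25·33.5 = 17.25.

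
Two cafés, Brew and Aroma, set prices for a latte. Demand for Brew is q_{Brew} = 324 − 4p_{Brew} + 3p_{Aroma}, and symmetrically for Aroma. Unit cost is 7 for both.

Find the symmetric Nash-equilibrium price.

Brew's profit: π = (p_{Brew} − 7)(324 − 4p_{Brew} + 3p_{Aroma}).
∂π/∂p_{Brew} = 352 − 8p_{Brew} + 3p_{Aroma} = 0 ⇒ p_{Brew} = 44 + 0.375p_{Aroma}.
Setting p_{Brew} = p_{Aroma} in the reaction function: p_{Brew} = 44 + 0.375p_{Brew}, so p_{Brew} = 44 / 0.625 = 70.4.

70.4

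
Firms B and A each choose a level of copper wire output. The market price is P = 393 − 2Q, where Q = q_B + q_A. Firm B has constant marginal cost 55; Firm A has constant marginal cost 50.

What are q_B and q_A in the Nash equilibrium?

55.5, 58

Firm B's profit: π = q_B(393 − 2(q_B + q_A)) − 55q_B.
∂π/∂q_B = 338 − 4q_B − 2q_A = 0, so q_B = 84.5 − 0.5q_A.
By the same steps for A: q_A = 85.75 − 0.5q_B.
Plugging q_A into B's best response: q_B = 84.5 − 0.5(85.75 − 0.5q_B) ⇒ 0.75q_B = 41.625, so q_B = 55.5.
Then q_A = 85.75 − 0.5·55.5 = 58.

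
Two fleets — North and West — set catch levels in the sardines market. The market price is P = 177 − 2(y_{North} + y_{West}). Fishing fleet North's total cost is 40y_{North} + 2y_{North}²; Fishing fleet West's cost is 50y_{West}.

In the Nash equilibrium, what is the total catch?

37

Fishing fleet North's profit: π = y_{North}(177 − 2(y_{North} + y_{West})) − 40y_{North} − 2y_{North}².
∂π/∂y_{North} = 137 − 8y_{North} − 2y_{West} = 0, so y_{North} = 17.125 − 0.25y_{West}.
For West: ∂π/∂y_{West} = 127 − 4y_{West} − 2y_{North} = 0 ⇒ y_{West} = 31.75 − 0.5y_{North}.
Substituting the second reaction function into the first: y_{North} = 17.125 − 0.25(31.75 − 0.5y_{North}), which gives 0.875y_{North} = 9.1875 ⇒ y_{North} = 10.5.
Then y_{West} = 31.75 − 0.5·10.5 = 26.5.
Total catch: 10.5 + 26.5 = 37.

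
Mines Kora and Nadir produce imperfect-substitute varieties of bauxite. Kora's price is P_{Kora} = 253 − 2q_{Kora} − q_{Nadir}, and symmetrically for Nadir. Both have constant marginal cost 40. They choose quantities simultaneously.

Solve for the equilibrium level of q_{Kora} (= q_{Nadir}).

Mine Kora's profit: π = q_{Kora}(253 − 2q_{Kora} − q_{Nadir}) − 40q_{Kora}.
∂π/∂q_{Kora} = 213 − 4q_{Kora} − q_{Nadir} = 0 ⇒ q_{Kora} = 53.25 − 0.25q_{Nadir}.
Setting q_{Kora} = q_{Nadir} in the reaction function: q_{Kora} = 53.25 − 0.25q_{Kora}, so q_{Kora} = 53.25 / 1.25 = 42.6.

42.6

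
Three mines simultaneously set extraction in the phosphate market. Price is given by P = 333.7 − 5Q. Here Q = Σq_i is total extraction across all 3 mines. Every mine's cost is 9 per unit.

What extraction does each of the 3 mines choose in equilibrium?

A representative mine's profit is π_i = q_i(333.7 − 5Q) − 9q_i, with Q = q_i + Σ_{j≠i} q_j.
First-order condition: 324.7 − 10q_i − 5Σ_{j≠i} q_j = 0.
In a symmetric equilibrium every mine chooses the same q, so Σ_{j≠i} q_j = 2q. The condition becomes 324.7 − 20q = 0, giving q = 324.7/20 = 16.235.

16.235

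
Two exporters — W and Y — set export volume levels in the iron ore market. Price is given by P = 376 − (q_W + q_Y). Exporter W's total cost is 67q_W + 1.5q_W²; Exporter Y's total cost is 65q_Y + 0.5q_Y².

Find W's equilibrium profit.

Exporter W's profit: π = q_W(376 − (q_W + q_Y)) − 67q_W − 1.5q_W².
∂π/∂q_W = 309 − 5q_W − q_Y = 0, so q_W = 61.8 − 0.2q_Y.
For Y: ∂π/∂q_Y = 311 − 3q_Y − q_W = 0 ⇒ q_Y = 311/3 − (1/3)q_W.
Plugging q_Y into W's best response: q_W = 61.8 − 0.2(311/3 − (1/3)q_W) ⇒ (14/15)q_W = 616/15, so q_W = 44.
Then q_Y = 311/3 − (1/3)·44 = 89.
Price P = 376 − 133 = 243.
W's profit: (243 − 67)·44 − 1.5(44)² = 4840.

4840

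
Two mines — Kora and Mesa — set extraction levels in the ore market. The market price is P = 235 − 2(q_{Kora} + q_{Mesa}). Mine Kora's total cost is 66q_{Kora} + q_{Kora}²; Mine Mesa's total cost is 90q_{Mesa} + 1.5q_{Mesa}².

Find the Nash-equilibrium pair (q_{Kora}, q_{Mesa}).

23.5, 14

Mine Kora's profit: π = q_{Kora}(235 − 2(q_{Kora} + q_{Mesa})) − 66q_{Kora} − q_{Kora}².
∂π/∂q_{Kora} = 169 − 6q_{Kora} − 2q_{Mesa} = 0, so q_{Kora} = 169/6 − (1/3)q_{Mesa}.
For Mesa: ∂π/∂q_{Mesa} = 145 − 7q_{Mesa} − 2q_{Kora} = 0 ⇒ q_{Mesa} = 145/7 − (2/7)q_{Kora}.
Substituting the second reaction function into the first: q_{Kora} = 169/6 − (1/3)(145/7 − (2/7)q_{Kora}), which gives (19/21)q_{Kora} = 893/42 ⇒ q_{Kora} = 23.5.
Then q_{Mesa} = 145/7 − (2/7)·23.5 = 14.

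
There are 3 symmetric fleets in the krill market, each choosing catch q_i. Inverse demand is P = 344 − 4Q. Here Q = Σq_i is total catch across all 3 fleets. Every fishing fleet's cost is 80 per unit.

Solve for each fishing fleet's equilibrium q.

A representative fishing fleet's profit is π_i = q_i(344 − 4Q) − 80q_i, with Q = q_i + Σ_{j≠i} q_j.
First-order condition: 264 − 8q_i − 4Σ_{j≠i} q_j = 0.
Imposing symmetry (q_j = q for all j) turns Σ_{j≠i} q_j into 2q, so 264 = 16q and q = 16.5.

16.5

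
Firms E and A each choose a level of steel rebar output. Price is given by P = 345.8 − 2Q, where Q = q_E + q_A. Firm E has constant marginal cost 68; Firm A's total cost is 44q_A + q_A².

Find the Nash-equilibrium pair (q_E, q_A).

53.16, 32.58

Firm E's profit: π = q_E(345.8 − 2(q_E + q_A)) − 68q_E.
∂π/∂q_E = 277.8 − 4q_E − 2q_A = 0, so q_E = 69.45 − 0.5q_A.
For A: ∂π/∂q_A = 301.8 − 6q_A − 2q_E = 0 ⇒ q_A = 50.3 − (1/3)q_E.
Plugging q_A into E's best response: q_E = 69.45 − 0.5(50.3 − (1/3)q_E) ⇒ (5/6)q_E = 44.3, so q_E = 53.16.
Then q_A = 50.3 − (1/3)·53.16 = 32.58.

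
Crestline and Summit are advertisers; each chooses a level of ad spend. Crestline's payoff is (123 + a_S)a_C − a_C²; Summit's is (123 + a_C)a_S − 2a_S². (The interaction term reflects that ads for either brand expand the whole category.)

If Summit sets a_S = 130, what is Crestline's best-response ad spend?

Expanding Crestline's payoff: 123a_C + a_Sa_C − a_C².
∂π/∂a_C = 123 + a_S − 2a_C = 0, so a_C = 61.5 + 0.5a_S.
At a_S = 130: a_C = 61.5 + 0.5·130 = 126.5.

126.5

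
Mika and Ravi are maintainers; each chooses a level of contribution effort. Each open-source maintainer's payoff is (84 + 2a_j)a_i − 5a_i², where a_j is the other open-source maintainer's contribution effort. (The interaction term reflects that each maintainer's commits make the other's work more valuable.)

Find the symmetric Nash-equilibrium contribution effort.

10.5

Mika's payoff is (84 + 2a_R)a_M − 5a_M².
∂π/∂a_M = 84 + 2a_R − 10a_M = 0, so a_M = 8.4 + 0.2a_R.
Setting a_M = a_R in the reaction function: a_M = 8.4 + 0.2a_M, so a_M = 8.4 / 0.8 = 10.5.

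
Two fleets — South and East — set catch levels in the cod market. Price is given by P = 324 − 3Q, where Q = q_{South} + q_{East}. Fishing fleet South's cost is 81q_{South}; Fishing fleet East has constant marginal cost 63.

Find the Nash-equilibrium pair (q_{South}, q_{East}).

Fishing fleet South's profit: π = q_{South}(324 − 3(q_{South} + q_{East})) − 81q_{South}.
∂π/∂q_{South} = 243 − 6q_{South} − 3q_{East} = 0, so q_{South} = 40.5 − 0.5q_{East}.
By the same steps for East: q_{East} = 43.5 − 0.5q_{South}.
Substituting the second reaction function into the first: q_{South} = 40.5 − 0.5(43.5 − 0.5q_{South}), which gives 0.75q_{South} = 18.75 ⇒ q_{South} = 25.
Then q_{East} = 43.5 − 0.5·25 = 31.

25, 31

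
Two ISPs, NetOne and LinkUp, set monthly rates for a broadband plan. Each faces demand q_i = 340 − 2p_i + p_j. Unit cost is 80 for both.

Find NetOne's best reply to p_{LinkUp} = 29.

NetOne's profit: π = (p_{NetOne} − 80)(340 − 2p_{NetOne} + p_{LinkUp}).
∂π/∂p_{NetOne} = 500 − 4p_{NetOne} + p_{LinkUp} = 0 ⇒ p_{NetOne} = 125 + 0.25p_{LinkUp}.
At p_{LinkUp} = 29: p_{NetOne} = 125 + 0.25·29 = 132.25.

132.25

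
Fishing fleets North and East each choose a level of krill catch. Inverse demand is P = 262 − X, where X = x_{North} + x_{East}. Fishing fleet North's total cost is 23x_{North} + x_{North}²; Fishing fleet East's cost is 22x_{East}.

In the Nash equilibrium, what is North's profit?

2312

Fishing fleet North's profit: π = x_{North}(262 − (x_{North} + x_{East})) − 23x_{North} − x_{North}².
∂π/∂x_{North} = 239 − 4x_{North} − x_{East} = 0, so x_{North} = 59.75 − 0.25x_{East}.
For East: ∂π/∂x_{East} = 240 − 2x_{East} − x_{North} = 0 ⇒ x_{East} = 120 − 0.5x_{North}.
Substituting the second reaction function into the first: x_{North} = 59.75 − 0.25(120 − 0.5x_{North}), which gives 0.875x_{North} = 29.75 ⇒ x_{North} = 34.
Then x_{East} = 120 − 0.5·34 = 103.
Price P = 262 − 137 = 125.
North's profit: (125 − 23)·34 − (34)² = 2312.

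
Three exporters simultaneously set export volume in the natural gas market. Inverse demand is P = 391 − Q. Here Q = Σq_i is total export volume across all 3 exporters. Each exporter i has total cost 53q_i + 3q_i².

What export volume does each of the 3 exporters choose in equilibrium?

33.8

A representative exporter's profit is π_i = q_i(391 − Q) − 53q_i − 3q_i², with Q = q_i + Σ_{j≠i} q_j.
First-order condition: 338 − 8q_i − Σ_{j≠i} q_j = 0.
Imposing symmetry (q_j = q for all j) turns Σ_{j≠i} q_j into 2q, so 338 = 10q and q = 33.8.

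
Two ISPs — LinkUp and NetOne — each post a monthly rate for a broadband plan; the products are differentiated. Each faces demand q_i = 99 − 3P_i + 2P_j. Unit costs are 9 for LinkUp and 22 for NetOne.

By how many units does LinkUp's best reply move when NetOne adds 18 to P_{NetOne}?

LinkUp's profit: π = (P_{LinkUp} − 9)(99 − 3P_{LinkUp} + 2P_{NetOne}).
∂π/∂P_{LinkUp} = 126 − 6P_{LinkUp} + 2P_{NetOne} = 0 ⇒ P_{LinkUp} = 21 + (1/3)P_{NetOne}.
The reaction-function slope is 1/3, so an 18-unit rise in P_{NetOne} moves P_{LinkUp} by 1/3 × 18 = 6. LinkUp's best response rises — the actions are strategic complements.

6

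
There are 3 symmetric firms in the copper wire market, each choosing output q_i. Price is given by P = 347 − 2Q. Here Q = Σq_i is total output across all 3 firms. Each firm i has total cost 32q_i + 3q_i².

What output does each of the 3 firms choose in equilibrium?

A representative firm's profit is π_i = q_i(347 − 2Q) − 32q_i − 3q_i², with Q = q_i + Σ_{j≠i} q_j.
First-order condition: 315 − 10q_i − 2Σ_{j≠i} q_j = 0.
In a symmetric equilibrium every firm chooses the same q, so Σ_{j≠i} q_j = 2q. The condition becomes 315 − 14q = 0, giving q = 315/14 = 22.5.

22.5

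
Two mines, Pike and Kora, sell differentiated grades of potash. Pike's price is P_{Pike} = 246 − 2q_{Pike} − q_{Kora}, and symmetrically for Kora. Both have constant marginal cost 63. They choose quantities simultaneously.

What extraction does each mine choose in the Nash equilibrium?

Mine Pike's profit: π = q_{Pike}(246 − 2q_{Pike} − q_{Kora}) − 63q_{Pike}.
∂π/∂q_{Pike} = 183 − 4q_{Pike} − q_{Kora} = 0 ⇒ q_{Pike} = 45.75 − 0.25q_{Kora}.
By symmetry q_{Kora} = q_{Pike}; substituting into the reaction function, 1.25q_{Pike} = 45.75 and q_{Pike} = 36.6.

36.6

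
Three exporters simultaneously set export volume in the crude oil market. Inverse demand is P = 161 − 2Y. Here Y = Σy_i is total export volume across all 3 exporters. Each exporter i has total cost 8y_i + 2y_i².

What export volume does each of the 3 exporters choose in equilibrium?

A representative exporter's profit is π_i = y_i(161 − 2Y) − 8y_i − 2y_i², with Y = y_i + Σ_{j≠i} y_j.
First-order condition: 153 − 8y_i − 2Σ_{j≠i} y_j = 0.
With identical exporters, set every y_j = y: then 153 − 8y − 4y = 0, i.e. y = 153/12 = 12.75.

12.75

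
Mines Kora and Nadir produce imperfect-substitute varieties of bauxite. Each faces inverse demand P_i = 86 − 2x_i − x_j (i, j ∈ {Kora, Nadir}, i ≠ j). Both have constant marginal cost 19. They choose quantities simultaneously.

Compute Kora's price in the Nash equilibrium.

45.8

Mine Kora's profit: π = x_{Kora}(86 − 2x_{Kora} − x_{Nadir}) − 19x_{Kora}.
∂π/∂x_{Kora} = 67 − 4x_{Kora} − x_{Nadir} = 0 ⇒ x_{Kora} = 16.75 − 0.25x_{Nadir}.
The game is symmetric, so in equilibrium x_{Nadir} = x_{Kora}: the reaction function gives 1.25x_{Kora} = 16.75, hence x_{Kora} = 13.4.
P_{Kora} = 86 − 2·13.4 − 13.4 = 45.8.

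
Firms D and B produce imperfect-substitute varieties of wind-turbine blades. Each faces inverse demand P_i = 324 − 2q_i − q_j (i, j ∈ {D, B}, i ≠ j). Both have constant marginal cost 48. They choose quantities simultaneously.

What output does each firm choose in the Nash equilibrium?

55.2

Firm D's profit: π = q_D(324 − 2q_D − q_B) − 48q_D.
∂π/∂q_D = 276 − 4q_D − q_B = 0 ⇒ q_D = 69 − 0.25q_B.
By symmetry q_B = q_D; substituting into the reaction function, 1.25q_D = 69 and q_D = 55.2.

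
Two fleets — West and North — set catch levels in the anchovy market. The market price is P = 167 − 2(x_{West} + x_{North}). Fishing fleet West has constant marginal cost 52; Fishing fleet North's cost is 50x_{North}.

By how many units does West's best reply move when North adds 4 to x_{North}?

Fishing fleet West's profit: π = x_{West}(167 − 2(x_{West} + x_{North})) − 52x_{West}.
∂π/∂x_{West} = 115 − 4x_{West} − 2x_{North} = 0, so x_{West} = 28.75 − 0.5x_{North}.
The reaction-function slope is −0.5, so a 4-unit rise in x_{North} moves x_{West} by −0.5 × 4 = −2. West's best response falls — the actions are strategic substitutes.

-2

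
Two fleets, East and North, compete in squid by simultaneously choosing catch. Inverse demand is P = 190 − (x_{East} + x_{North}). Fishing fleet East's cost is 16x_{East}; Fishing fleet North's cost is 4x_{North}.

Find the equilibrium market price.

Fishing fleet East's profit: π = x_{East}(190 − (x_{East} + x_{North})) − 16x_{East}.
∂π/∂x_{East} = 174 − 2x_{East} − x_{North} = 0, so x_{East} = 87 − 0.5x_{North}.
By the same steps for North: x_{North} = 93 − 0.5x_{East}.
Substituting the second reaction function into the first: x_{East} = 87 − 0.5(93 − 0.5x_{East}), which gives 0.75x_{East} = 40.5 ⇒ x_{East} = 54.
Then x_{North} = 93 − 0.5·54 = 66.
Equilibrium price: P = 190 − 120 = 70.

70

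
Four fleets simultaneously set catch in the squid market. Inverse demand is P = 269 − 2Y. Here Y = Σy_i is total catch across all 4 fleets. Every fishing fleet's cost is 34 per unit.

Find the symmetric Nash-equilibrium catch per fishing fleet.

A representative fishing fleet's profit is π_i = y_i(269 − 2Y) − 34y_i, with Y = y_i + Σ_{j≠i} y_j.
First-order condition: 235 − 4y_i − 2Σ_{j≠i} y_j = 0.
Imposing symmetry (y_j = y for all j) turns Σ_{j≠i} y_j into 3y, so 235 = 10y and y = 23.5.

23.5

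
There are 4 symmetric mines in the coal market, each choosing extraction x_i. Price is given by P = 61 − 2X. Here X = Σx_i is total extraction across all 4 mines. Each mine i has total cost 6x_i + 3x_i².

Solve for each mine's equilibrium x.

3.4375

A representative mine's profit is π_i = x_i(61 − 2X) − 6x_i − 3x_i², with X = x_i + Σ_{j≠i} x_j.
First-order condition: 55 − 10x_i − 2Σ_{j≠i} x_j = 0.
In a symmetric equilibrium every mine chooses the same x, so Σ_{j≠i} x_j = 3x. The condition becomes 55 − 16x = 0, giving x = 55/16 = 3.4375.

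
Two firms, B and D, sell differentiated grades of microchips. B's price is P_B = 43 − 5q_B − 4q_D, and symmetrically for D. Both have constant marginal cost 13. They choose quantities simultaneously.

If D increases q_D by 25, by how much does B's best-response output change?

Firm B's profit: π = q_B(43 − 5q_B − 4q_D) − 13q_B.
∂π/∂q_B = 30 − 10q_B − 4q_D = 0 ⇒ q_B = 3 − 0.4q_D.
The reaction-function slope is −0.4, so a 25-unit rise in q_D moves q_B by −0.4 × 25 = −10. B's best response falls — the actions are strategic substitutes.

-10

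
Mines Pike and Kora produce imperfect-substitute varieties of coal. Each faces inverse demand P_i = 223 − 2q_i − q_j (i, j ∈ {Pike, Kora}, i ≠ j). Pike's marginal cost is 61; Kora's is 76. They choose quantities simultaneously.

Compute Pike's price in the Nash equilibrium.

127.8

Mine Pike's profit: π = q_{Pike}(223 − 2q_{Pike} − q_{Kora}) − 61q_{Pike}.
∂π/∂q_{Pike} = 162 − 4q_{Pike} − q_{Kora} = 0 ⇒ q_{Pike} = 40.5 − 0.25q_{Kora}.
Similarly q_{Kora} = 36.75 − 0.25q_{Pike}.
Substituting the second reaction function into the first: q_{Pike} = 40.5 − 0.25(36.75 − 0.25q_{Pike}), which gives 0.9375q_{Pike} = 31.3125 ⇒ q_{Pike} = 33.4.
Then q_{Kora} = 36.75 − 0.25·33.4 = 28.4.
P_{Pike} = 223 − 2·33.4 − 28.4 = 127.8.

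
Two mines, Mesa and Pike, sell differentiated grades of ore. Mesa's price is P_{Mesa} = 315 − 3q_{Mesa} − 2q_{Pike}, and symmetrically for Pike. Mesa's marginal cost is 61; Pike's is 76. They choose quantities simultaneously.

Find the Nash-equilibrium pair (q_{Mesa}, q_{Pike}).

Mine Mesa's profit: π = q_{Mesa}(315 − 3q_{Mesa} − 2q_{Pike}) − 61q_{Mesa}.
∂π/∂q_{Mesa} = 254 − 6q_{Mesa} − 2q_{Pike} = 0 ⇒ q_{Mesa} = 127/3 − (1/3)q_{Pike}.
Similarly q_{Pike} = 239/6 − (1/3)q_{Mesa}.
Plugging q_{Pike} into Mesa's best response: q_{Mesa} = 127/3 − (1/3)(239/6 − (1/3)q_{Mesa}) ⇒ (8/9)q_{Mesa} = 523/18, so q_{Mesa} = 32.6875.
Then q_{Pike} = 239/6 − (1/3)·32.6875 = 28.9375.

32.6875, 28.9375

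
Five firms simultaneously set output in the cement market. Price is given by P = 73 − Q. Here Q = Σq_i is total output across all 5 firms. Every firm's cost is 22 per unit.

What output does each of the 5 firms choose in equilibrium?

8.5

A representative firm's profit is π_i = q_i(73 − Q) − 22q_i, with Q = q_i + Σ_{j≠i} q_j.
First-order condition: 51 − 2q_i − Σ_{j≠i} q_j = 0.
In a symmetric equilibrium every firm chooses the same q, so Σ_{j≠i} q_j = 4q. The condition becomes 51 − 6q = 0, giving q = 51/6 = 8.5.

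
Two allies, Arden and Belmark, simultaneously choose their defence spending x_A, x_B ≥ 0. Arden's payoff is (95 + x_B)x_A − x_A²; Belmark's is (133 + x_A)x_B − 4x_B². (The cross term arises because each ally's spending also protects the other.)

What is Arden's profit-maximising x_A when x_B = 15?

55

Expanding Arden's payoff: 95x_A + x_Bx_A − x_A².
∂π/∂x_A = 95 + x_B − 2x_A = 0, so x_A = 47.5 + 0.5x_B.
At x_B = 15: x_A = 47.5 + 0.5·15 = 55.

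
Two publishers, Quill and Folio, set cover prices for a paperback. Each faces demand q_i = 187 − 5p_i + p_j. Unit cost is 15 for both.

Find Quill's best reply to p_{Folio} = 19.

28.1

Quill's profit: π = (p_{Quill} − 15)(187 − 5p_{Quill} + p_{Folio}).
∂π/∂p_{Quill} = 262 − 10p_{Quill} + p_{Folio} = 0 ⇒ p_{Quill} = 26.2 + 0.1p_{Folio}.
At p_{Folio} = 19: p_{Quill} = 26.2 + 0.1·19 = 28.1.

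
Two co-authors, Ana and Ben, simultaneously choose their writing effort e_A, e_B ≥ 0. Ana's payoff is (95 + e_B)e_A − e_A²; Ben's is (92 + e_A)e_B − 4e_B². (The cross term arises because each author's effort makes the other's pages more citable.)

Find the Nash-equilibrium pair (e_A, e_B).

56.8, 18.6

Expanding Ana's payoff: 95e_A + e_Be_A − e_A².
∂π/∂e_A = 95 + e_B − 2e_A = 0, so e_A = 47.5 + 0.5e_B.
Likewise for Ben: e_B = 11.5 + 0.125e_A.
Substituting the second reaction function into the first: e_A = 47.5 + 0.5(11.5 + 0.125e_A), which gives 0.9375e_A = 53.25 ⇒ e_A = 56.8.
Then e_B = 11.5 + 0.125·56.8 = 18.6.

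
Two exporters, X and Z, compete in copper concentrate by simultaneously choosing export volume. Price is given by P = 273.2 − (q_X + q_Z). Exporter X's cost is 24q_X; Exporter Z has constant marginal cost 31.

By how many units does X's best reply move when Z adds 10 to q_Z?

Exporter X's profit: π = q_X(273.2 − (q_X + q_Z)) − 24q_X.
∂π/∂q_X = 249.2 − 2q_X − q_Z = 0, so q_X = 124.6 − 0.5q_Z.
The reaction-function slope is −0.5, so a 10-unit rise in q_Z moves q_X by −0.5 × 10 = −5. X's best response falls — the actions are strategic substitutes.

-5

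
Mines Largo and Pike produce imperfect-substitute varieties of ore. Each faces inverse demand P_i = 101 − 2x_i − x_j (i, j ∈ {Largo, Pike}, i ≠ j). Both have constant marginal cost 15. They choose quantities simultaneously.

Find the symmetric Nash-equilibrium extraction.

17.2

Mine Largo's profit: π = x_{Largo}(101 − 2x_{Largo} − x_{Pike}) − 15x_{Largo}.
∂π/∂x_{Largo} = 86 − 4x_{Largo} − x_{Pike} = 0 ⇒ x_{Largo} = 21.5 − 0.25x_{Pike}.
Setting x_{Largo} = x_{Pike} in the reaction function: x_{Largo} = 21.5 − 0.25x_{Largo}, so x_{Largo} = 21.5 / 1.25 = 17.2.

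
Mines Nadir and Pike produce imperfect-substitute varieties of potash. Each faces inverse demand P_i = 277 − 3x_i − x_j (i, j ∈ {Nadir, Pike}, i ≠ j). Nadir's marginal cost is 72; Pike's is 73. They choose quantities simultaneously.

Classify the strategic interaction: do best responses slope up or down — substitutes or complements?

Mine Nadir's profit: π = x_{Nadir}(277 − 3x_{Nadir} − x_{Pike}) − 72x_{Nadir}.
∂π/∂x_{Nadir} = 205 − 6x_{Nadir} − x_{Pike} = 0 ⇒ x_{Nadir} = 205/6 − (1/6)x_{Pike}.
The best-response slope dx_{Nadir}/dx_{Pike} = −1/6 < 0: the reaction function is downward-sloping, so the choices are strategic substitutes.

strategic substitutes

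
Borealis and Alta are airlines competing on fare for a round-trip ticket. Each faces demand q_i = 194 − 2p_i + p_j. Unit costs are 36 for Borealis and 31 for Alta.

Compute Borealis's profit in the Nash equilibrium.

Borealis's profit: π = (p_{Borealis} − 36)(194 − 2p_{Borealis} + p_{Alta}).
∂π/∂p_{Borealis} = 266 − 4p_{Borealis} + p_{Alta} = 0 ⇒ p_{Borealis} = 66.5 + 0.25p_{Alta}.
Similarly p_{Alta} = 64 + 0.25p_{Borealis}.
Plugging p_{Alta} into Borealis's best response: p_{Borealis} = 66.5 + 0.25(64 + 0.25p_{Borealis}) ⇒ 0.9375p_{Borealis} = 82.5, so p_{Borealis} = 88.
Then p_{Alta} = 64 + 0.25·88 = 86.
q_{Borealis} = 194 − 2·88 + 86 = 104.
Profit = (88 − 36)·104 = 5408.

5408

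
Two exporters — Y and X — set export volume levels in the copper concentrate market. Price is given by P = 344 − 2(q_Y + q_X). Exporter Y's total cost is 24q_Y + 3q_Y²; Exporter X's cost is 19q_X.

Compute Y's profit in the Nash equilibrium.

Exporter Y's profit: π = q_Y(344 − 2(q_Y + q_X)) − 24q_Y − 3q_Y².
∂π/∂q_Y = 320 − 10q_Y − 2q_X = 0, so q_Y = 32 − 0.2q_X.
For X: ∂π/∂q_X = 325 − 4q_X − 2q_Y = 0 ⇒ q_X = 81.25 − 0.5q_Y.
Substituting the second reaction function into the first: q_Y = 32 − 0.2(81.25 − 0.5q_Y), which gives 0.9q_Y = 15.75 ⇒ q_Y = 17.5.
Then q_X = 81.25 − 0.5·17.5 = 72.5.
Price P = 344 − 2·90 = 164.
Y's profit: (164 − 24)·17.5 − 3(17.5)² = 1531.25.

1531.25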